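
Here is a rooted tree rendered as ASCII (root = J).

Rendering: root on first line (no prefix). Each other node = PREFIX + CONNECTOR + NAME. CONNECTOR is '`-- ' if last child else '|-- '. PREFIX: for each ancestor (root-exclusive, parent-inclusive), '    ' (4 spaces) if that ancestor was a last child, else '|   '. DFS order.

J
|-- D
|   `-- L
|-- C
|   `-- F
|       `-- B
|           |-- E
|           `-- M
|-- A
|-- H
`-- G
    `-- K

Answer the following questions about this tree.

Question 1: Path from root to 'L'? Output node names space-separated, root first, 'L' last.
Answer: J D L

Derivation:
Walk down from root: J -> D -> L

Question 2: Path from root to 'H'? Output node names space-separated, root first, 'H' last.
Walk down from root: J -> H

Answer: J H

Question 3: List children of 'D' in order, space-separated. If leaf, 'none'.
Node D's children (from adjacency): L

Answer: L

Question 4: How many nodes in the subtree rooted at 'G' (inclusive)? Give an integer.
Answer: 2

Derivation:
Subtree rooted at G contains: G, K
Count = 2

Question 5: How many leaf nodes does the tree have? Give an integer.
Answer: 6

Derivation:
Leaves (nodes with no children): A, E, H, K, L, M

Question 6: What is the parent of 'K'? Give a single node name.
Answer: G

Derivation:
Scan adjacency: K appears as child of G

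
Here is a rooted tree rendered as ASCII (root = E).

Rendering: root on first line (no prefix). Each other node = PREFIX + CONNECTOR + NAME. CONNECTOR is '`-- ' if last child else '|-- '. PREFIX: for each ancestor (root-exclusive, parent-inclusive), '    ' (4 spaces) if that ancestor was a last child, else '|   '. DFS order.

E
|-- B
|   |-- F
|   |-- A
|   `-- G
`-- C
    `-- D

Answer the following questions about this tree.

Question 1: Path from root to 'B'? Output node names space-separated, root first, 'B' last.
Answer: E B

Derivation:
Walk down from root: E -> B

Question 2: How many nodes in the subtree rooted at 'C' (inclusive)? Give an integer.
Answer: 2

Derivation:
Subtree rooted at C contains: C, D
Count = 2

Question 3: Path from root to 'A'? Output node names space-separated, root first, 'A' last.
Answer: E B A

Derivation:
Walk down from root: E -> B -> A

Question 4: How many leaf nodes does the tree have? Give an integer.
Answer: 4

Derivation:
Leaves (nodes with no children): A, D, F, G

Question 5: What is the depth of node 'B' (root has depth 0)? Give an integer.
Path from root to B: E -> B
Depth = number of edges = 1

Answer: 1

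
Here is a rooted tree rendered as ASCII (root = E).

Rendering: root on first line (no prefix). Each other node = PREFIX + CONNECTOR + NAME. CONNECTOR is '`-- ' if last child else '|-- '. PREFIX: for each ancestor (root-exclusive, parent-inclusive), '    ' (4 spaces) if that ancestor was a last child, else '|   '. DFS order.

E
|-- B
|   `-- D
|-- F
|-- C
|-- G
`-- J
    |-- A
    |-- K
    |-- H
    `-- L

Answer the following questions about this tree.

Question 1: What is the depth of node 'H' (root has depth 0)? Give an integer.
Answer: 2

Derivation:
Path from root to H: E -> J -> H
Depth = number of edges = 2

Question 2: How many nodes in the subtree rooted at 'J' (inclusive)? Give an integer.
Subtree rooted at J contains: A, H, J, K, L
Count = 5

Answer: 5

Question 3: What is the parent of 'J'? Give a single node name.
Answer: E

Derivation:
Scan adjacency: J appears as child of E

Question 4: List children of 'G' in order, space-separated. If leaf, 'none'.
Answer: none

Derivation:
Node G's children (from adjacency): (leaf)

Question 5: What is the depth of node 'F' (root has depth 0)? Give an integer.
Answer: 1

Derivation:
Path from root to F: E -> F
Depth = number of edges = 1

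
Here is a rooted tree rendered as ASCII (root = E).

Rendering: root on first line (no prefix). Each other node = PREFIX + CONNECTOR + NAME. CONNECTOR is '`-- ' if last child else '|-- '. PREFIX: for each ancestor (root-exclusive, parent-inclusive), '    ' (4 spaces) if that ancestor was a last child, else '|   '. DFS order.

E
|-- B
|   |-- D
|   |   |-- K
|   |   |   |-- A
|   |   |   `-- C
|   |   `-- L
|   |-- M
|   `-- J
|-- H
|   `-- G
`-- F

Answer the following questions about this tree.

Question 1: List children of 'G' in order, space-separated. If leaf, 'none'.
Answer: none

Derivation:
Node G's children (from adjacency): (leaf)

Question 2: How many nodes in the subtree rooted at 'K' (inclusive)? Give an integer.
Subtree rooted at K contains: A, C, K
Count = 3

Answer: 3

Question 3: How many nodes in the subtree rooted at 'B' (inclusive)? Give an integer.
Subtree rooted at B contains: A, B, C, D, J, K, L, M
Count = 8

Answer: 8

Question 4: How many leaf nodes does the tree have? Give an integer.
Leaves (nodes with no children): A, C, F, G, J, L, M

Answer: 7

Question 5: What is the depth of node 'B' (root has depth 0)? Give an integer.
Answer: 1

Derivation:
Path from root to B: E -> B
Depth = number of edges = 1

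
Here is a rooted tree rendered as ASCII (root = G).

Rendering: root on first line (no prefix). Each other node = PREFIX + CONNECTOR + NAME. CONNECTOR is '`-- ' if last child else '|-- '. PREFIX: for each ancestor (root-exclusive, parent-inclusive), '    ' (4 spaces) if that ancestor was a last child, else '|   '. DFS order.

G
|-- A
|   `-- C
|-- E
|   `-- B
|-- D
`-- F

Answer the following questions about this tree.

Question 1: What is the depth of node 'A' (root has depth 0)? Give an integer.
Answer: 1

Derivation:
Path from root to A: G -> A
Depth = number of edges = 1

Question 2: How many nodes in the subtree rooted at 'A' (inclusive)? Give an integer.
Answer: 2

Derivation:
Subtree rooted at A contains: A, C
Count = 2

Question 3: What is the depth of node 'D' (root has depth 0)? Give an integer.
Answer: 1

Derivation:
Path from root to D: G -> D
Depth = number of edges = 1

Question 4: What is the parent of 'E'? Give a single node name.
Answer: G

Derivation:
Scan adjacency: E appears as child of G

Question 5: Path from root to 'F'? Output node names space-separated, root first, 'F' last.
Walk down from root: G -> F

Answer: G F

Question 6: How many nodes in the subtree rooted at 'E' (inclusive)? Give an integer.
Subtree rooted at E contains: B, E
Count = 2

Answer: 2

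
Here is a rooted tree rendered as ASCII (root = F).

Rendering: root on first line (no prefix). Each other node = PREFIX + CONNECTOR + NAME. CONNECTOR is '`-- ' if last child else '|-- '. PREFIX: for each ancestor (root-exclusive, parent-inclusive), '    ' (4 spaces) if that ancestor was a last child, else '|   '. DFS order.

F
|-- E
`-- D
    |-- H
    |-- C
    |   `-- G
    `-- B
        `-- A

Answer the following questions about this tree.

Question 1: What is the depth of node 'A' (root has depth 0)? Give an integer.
Answer: 3

Derivation:
Path from root to A: F -> D -> B -> A
Depth = number of edges = 3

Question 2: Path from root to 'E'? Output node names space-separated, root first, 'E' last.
Answer: F E

Derivation:
Walk down from root: F -> E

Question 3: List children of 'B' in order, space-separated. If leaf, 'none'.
Answer: A

Derivation:
Node B's children (from adjacency): A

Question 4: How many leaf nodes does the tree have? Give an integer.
Answer: 4

Derivation:
Leaves (nodes with no children): A, E, G, H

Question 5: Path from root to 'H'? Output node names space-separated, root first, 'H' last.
Walk down from root: F -> D -> H

Answer: F D H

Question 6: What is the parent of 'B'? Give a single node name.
Scan adjacency: B appears as child of D

Answer: D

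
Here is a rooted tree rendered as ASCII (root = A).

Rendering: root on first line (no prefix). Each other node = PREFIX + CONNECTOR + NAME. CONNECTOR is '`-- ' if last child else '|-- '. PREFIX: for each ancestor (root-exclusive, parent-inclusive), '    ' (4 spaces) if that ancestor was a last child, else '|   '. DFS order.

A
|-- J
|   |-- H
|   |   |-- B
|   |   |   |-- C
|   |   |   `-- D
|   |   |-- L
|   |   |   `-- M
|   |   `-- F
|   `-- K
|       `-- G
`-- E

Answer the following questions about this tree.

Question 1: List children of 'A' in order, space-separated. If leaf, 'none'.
Node A's children (from adjacency): J, E

Answer: J E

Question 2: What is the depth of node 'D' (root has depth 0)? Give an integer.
Path from root to D: A -> J -> H -> B -> D
Depth = number of edges = 4

Answer: 4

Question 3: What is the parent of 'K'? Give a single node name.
Scan adjacency: K appears as child of J

Answer: J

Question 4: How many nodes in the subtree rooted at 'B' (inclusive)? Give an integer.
Subtree rooted at B contains: B, C, D
Count = 3

Answer: 3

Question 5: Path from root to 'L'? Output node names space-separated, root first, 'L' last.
Answer: A J H L

Derivation:
Walk down from root: A -> J -> H -> L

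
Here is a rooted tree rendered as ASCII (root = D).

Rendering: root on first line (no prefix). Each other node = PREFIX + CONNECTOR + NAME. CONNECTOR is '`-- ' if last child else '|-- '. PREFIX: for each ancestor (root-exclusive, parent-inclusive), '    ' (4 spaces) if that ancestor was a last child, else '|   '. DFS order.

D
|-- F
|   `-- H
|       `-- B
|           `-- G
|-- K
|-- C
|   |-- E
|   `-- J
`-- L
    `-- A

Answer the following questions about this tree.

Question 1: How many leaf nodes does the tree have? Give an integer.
Answer: 5

Derivation:
Leaves (nodes with no children): A, E, G, J, K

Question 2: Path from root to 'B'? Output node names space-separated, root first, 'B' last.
Answer: D F H B

Derivation:
Walk down from root: D -> F -> H -> B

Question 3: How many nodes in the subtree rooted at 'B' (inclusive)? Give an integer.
Subtree rooted at B contains: B, G
Count = 2

Answer: 2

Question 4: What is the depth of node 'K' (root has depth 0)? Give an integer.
Path from root to K: D -> K
Depth = number of edges = 1

Answer: 1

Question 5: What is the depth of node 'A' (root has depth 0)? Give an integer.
Answer: 2

Derivation:
Path from root to A: D -> L -> A
Depth = number of edges = 2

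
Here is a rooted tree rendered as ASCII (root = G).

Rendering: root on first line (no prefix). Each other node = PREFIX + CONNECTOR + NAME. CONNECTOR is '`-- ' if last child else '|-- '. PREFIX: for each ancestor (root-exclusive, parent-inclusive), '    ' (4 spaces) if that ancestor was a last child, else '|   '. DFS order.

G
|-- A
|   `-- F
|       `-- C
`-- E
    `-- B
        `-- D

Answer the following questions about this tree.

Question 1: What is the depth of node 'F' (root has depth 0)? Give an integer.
Answer: 2

Derivation:
Path from root to F: G -> A -> F
Depth = number of edges = 2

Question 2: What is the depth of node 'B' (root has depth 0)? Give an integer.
Answer: 2

Derivation:
Path from root to B: G -> E -> B
Depth = number of edges = 2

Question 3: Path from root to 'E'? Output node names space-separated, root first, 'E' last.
Answer: G E

Derivation:
Walk down from root: G -> E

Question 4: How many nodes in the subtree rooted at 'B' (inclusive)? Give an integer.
Answer: 2

Derivation:
Subtree rooted at B contains: B, D
Count = 2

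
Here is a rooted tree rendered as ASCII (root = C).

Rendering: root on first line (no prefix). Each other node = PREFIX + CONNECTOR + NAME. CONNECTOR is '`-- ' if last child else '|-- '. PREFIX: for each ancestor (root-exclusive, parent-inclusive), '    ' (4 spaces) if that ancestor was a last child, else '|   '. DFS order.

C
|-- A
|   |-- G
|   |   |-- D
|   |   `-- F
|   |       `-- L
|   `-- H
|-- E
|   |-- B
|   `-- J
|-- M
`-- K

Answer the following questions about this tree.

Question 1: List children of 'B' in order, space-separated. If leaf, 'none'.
Node B's children (from adjacency): (leaf)

Answer: none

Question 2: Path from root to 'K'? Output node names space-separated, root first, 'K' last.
Answer: C K

Derivation:
Walk down from root: C -> K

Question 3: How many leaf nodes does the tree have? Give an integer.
Answer: 7

Derivation:
Leaves (nodes with no children): B, D, H, J, K, L, M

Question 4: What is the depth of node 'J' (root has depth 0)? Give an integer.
Answer: 2

Derivation:
Path from root to J: C -> E -> J
Depth = number of edges = 2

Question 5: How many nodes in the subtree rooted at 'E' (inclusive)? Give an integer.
Subtree rooted at E contains: B, E, J
Count = 3

Answer: 3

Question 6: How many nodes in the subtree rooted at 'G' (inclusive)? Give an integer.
Answer: 4

Derivation:
Subtree rooted at G contains: D, F, G, L
Count = 4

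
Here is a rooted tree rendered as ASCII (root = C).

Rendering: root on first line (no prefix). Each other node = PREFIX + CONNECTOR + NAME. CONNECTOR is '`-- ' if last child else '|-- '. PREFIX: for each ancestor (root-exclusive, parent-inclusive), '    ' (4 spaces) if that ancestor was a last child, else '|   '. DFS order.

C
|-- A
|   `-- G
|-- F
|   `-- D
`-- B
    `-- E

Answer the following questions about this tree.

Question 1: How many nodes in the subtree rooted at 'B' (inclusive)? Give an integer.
Subtree rooted at B contains: B, E
Count = 2

Answer: 2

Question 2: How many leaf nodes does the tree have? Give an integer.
Leaves (nodes with no children): D, E, G

Answer: 3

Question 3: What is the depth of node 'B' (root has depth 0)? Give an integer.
Answer: 1

Derivation:
Path from root to B: C -> B
Depth = number of edges = 1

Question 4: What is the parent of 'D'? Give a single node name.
Scan adjacency: D appears as child of F

Answer: F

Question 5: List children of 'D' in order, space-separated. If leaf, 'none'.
Node D's children (from adjacency): (leaf)

Answer: none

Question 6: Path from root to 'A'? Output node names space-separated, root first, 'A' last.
Walk down from root: C -> A

Answer: C A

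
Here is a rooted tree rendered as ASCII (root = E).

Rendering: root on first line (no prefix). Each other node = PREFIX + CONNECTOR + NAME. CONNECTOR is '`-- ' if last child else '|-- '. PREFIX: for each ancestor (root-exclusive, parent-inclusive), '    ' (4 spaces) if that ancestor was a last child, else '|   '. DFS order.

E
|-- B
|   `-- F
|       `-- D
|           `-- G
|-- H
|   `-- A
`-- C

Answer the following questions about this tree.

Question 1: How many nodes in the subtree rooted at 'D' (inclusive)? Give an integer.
Answer: 2

Derivation:
Subtree rooted at D contains: D, G
Count = 2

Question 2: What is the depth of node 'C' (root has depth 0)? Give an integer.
Path from root to C: E -> C
Depth = number of edges = 1

Answer: 1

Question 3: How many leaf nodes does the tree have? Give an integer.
Answer: 3

Derivation:
Leaves (nodes with no children): A, C, G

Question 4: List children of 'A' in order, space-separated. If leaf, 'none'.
Node A's children (from adjacency): (leaf)

Answer: none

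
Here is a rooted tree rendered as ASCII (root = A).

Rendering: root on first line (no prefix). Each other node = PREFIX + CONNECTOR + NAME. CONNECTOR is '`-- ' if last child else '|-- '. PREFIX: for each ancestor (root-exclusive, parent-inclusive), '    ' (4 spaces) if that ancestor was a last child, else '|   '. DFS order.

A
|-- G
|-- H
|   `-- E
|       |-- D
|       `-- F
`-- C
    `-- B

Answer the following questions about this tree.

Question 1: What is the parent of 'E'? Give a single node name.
Answer: H

Derivation:
Scan adjacency: E appears as child of H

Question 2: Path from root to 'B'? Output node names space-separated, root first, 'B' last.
Answer: A C B

Derivation:
Walk down from root: A -> C -> B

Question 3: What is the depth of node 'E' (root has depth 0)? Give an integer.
Path from root to E: A -> H -> E
Depth = number of edges = 2

Answer: 2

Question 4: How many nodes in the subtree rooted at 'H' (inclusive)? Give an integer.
Subtree rooted at H contains: D, E, F, H
Count = 4

Answer: 4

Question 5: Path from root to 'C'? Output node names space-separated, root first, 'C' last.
Answer: A C

Derivation:
Walk down from root: A -> C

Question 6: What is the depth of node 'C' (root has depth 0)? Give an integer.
Answer: 1

Derivation:
Path from root to C: A -> C
Depth = number of edges = 1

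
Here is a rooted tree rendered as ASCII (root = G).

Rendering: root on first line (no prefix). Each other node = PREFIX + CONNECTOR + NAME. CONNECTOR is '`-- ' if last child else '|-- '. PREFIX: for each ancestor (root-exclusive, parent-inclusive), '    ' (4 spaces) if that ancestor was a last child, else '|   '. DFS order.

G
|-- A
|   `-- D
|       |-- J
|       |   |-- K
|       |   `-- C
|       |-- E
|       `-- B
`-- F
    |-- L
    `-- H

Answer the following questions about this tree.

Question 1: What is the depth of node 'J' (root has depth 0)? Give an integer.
Answer: 3

Derivation:
Path from root to J: G -> A -> D -> J
Depth = number of edges = 3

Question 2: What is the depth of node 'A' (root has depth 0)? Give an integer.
Answer: 1

Derivation:
Path from root to A: G -> A
Depth = number of edges = 1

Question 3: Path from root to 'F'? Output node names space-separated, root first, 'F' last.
Walk down from root: G -> F

Answer: G F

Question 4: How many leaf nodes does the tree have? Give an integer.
Answer: 6

Derivation:
Leaves (nodes with no children): B, C, E, H, K, L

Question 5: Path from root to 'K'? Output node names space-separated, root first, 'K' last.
Walk down from root: G -> A -> D -> J -> K

Answer: G A D J K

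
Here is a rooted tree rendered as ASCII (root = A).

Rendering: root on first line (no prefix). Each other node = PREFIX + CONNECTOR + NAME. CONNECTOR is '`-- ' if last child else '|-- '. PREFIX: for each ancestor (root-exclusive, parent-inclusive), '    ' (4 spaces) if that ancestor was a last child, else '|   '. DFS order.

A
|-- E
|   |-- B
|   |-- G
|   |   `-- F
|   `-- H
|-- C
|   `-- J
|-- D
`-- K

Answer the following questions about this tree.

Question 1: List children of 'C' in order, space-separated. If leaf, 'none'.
Node C's children (from adjacency): J

Answer: J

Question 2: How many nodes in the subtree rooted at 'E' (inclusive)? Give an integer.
Subtree rooted at E contains: B, E, F, G, H
Count = 5

Answer: 5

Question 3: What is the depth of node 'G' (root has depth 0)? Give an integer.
Answer: 2

Derivation:
Path from root to G: A -> E -> G
Depth = number of edges = 2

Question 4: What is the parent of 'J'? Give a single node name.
Answer: C

Derivation:
Scan adjacency: J appears as child of C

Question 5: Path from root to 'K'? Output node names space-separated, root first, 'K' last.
Answer: A K

Derivation:
Walk down from root: A -> K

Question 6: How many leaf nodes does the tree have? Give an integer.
Leaves (nodes with no children): B, D, F, H, J, K

Answer: 6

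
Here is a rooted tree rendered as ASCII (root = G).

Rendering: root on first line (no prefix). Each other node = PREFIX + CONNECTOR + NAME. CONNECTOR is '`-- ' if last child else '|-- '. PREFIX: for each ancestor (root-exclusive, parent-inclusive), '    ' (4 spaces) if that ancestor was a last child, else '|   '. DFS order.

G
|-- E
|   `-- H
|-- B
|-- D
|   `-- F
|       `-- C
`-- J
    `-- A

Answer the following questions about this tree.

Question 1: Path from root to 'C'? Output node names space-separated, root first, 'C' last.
Walk down from root: G -> D -> F -> C

Answer: G D F C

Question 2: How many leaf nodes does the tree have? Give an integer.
Leaves (nodes with no children): A, B, C, H

Answer: 4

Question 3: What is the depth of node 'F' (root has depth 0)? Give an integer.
Path from root to F: G -> D -> F
Depth = number of edges = 2

Answer: 2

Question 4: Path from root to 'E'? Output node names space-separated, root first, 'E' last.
Answer: G E

Derivation:
Walk down from root: G -> E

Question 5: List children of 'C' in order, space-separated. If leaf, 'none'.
Node C's children (from adjacency): (leaf)

Answer: none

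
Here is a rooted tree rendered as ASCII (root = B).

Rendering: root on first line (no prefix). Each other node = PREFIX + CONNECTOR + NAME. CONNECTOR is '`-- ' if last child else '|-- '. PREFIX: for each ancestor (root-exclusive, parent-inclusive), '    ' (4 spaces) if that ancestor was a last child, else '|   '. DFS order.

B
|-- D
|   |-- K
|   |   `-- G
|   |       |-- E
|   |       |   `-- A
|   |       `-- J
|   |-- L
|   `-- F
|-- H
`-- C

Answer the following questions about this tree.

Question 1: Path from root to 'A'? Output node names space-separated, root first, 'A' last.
Walk down from root: B -> D -> K -> G -> E -> A

Answer: B D K G E A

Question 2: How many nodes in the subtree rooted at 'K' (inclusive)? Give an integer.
Subtree rooted at K contains: A, E, G, J, K
Count = 5

Answer: 5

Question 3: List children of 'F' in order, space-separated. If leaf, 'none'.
Node F's children (from adjacency): (leaf)

Answer: none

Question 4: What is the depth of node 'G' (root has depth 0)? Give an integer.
Answer: 3

Derivation:
Path from root to G: B -> D -> K -> G
Depth = number of edges = 3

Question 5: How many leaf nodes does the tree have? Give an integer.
Answer: 6

Derivation:
Leaves (nodes with no children): A, C, F, H, J, L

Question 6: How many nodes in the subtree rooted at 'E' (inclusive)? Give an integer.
Answer: 2

Derivation:
Subtree rooted at E contains: A, E
Count = 2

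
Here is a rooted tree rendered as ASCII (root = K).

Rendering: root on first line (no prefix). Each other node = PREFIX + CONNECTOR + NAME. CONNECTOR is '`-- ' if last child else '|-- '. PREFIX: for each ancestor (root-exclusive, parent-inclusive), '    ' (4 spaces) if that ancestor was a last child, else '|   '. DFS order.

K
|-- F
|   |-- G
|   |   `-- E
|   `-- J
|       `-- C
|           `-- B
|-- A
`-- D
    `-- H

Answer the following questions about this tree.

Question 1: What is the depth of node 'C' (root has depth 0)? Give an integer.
Path from root to C: K -> F -> J -> C
Depth = number of edges = 3

Answer: 3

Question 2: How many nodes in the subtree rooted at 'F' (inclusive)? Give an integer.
Answer: 6

Derivation:
Subtree rooted at F contains: B, C, E, F, G, J
Count = 6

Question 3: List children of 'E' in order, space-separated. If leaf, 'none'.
Node E's children (from adjacency): (leaf)

Answer: none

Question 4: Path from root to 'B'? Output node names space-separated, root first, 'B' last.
Answer: K F J C B

Derivation:
Walk down from root: K -> F -> J -> C -> B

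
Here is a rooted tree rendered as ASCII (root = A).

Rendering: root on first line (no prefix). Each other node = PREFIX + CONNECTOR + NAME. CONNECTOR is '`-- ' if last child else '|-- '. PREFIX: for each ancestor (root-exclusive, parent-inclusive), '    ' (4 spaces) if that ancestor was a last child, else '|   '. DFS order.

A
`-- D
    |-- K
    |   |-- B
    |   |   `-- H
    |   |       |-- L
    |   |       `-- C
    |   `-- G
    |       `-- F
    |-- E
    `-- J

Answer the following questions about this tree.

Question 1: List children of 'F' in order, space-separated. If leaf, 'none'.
Answer: none

Derivation:
Node F's children (from adjacency): (leaf)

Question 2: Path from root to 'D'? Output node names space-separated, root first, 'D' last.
Answer: A D

Derivation:
Walk down from root: A -> D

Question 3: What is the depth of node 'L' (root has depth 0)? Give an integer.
Path from root to L: A -> D -> K -> B -> H -> L
Depth = number of edges = 5

Answer: 5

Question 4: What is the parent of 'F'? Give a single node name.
Answer: G

Derivation:
Scan adjacency: F appears as child of G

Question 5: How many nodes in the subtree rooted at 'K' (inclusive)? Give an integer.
Subtree rooted at K contains: B, C, F, G, H, K, L
Count = 7

Answer: 7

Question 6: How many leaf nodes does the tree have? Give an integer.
Answer: 5

Derivation:
Leaves (nodes with no children): C, E, F, J, L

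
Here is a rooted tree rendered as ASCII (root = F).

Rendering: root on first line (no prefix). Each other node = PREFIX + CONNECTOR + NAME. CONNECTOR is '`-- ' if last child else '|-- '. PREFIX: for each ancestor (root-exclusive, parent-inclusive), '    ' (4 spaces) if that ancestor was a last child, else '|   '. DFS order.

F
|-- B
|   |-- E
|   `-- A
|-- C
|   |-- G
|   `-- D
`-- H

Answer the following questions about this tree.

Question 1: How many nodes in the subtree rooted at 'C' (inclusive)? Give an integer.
Answer: 3

Derivation:
Subtree rooted at C contains: C, D, G
Count = 3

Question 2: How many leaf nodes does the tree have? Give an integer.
Leaves (nodes with no children): A, D, E, G, H

Answer: 5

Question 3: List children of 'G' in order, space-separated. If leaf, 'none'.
Answer: none

Derivation:
Node G's children (from adjacency): (leaf)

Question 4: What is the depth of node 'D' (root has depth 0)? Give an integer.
Answer: 2

Derivation:
Path from root to D: F -> C -> D
Depth = number of edges = 2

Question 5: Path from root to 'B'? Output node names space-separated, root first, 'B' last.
Answer: F B

Derivation:
Walk down from root: F -> B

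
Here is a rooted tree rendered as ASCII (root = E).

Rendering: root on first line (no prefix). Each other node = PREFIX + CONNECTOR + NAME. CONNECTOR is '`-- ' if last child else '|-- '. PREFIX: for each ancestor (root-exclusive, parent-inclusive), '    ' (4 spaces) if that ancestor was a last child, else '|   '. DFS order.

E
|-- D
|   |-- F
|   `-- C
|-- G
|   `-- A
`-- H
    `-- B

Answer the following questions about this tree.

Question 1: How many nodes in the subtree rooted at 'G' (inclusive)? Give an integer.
Subtree rooted at G contains: A, G
Count = 2

Answer: 2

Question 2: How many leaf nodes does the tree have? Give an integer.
Leaves (nodes with no children): A, B, C, F

Answer: 4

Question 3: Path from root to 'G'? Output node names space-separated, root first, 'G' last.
Answer: E G

Derivation:
Walk down from root: E -> G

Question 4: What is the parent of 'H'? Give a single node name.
Answer: E

Derivation:
Scan adjacency: H appears as child of E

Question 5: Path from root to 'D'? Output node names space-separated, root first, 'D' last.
Walk down from root: E -> D

Answer: E D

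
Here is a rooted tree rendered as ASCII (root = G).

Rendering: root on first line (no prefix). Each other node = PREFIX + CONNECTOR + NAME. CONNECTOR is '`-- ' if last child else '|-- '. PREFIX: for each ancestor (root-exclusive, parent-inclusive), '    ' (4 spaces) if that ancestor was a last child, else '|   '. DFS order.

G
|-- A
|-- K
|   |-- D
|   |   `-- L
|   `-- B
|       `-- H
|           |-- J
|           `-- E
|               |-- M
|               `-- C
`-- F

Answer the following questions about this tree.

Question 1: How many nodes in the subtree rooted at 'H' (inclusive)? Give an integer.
Answer: 5

Derivation:
Subtree rooted at H contains: C, E, H, J, M
Count = 5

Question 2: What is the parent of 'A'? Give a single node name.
Scan adjacency: A appears as child of G

Answer: G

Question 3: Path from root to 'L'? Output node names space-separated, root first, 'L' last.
Walk down from root: G -> K -> D -> L

Answer: G K D L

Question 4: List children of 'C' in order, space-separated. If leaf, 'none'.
Answer: none

Derivation:
Node C's children (from adjacency): (leaf)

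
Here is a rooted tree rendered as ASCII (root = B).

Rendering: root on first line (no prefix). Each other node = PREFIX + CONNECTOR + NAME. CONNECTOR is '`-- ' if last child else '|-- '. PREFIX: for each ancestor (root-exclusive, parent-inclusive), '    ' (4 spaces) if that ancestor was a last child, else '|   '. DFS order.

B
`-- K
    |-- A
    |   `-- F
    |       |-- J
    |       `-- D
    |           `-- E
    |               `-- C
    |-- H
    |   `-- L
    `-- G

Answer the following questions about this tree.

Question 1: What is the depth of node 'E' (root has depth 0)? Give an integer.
Path from root to E: B -> K -> A -> F -> D -> E
Depth = number of edges = 5

Answer: 5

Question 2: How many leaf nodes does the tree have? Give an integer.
Leaves (nodes with no children): C, G, J, L

Answer: 4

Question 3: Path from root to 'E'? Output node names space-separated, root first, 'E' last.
Answer: B K A F D E

Derivation:
Walk down from root: B -> K -> A -> F -> D -> E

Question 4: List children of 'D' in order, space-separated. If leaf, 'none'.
Node D's children (from adjacency): E

Answer: E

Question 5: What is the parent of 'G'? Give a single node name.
Scan adjacency: G appears as child of K

Answer: K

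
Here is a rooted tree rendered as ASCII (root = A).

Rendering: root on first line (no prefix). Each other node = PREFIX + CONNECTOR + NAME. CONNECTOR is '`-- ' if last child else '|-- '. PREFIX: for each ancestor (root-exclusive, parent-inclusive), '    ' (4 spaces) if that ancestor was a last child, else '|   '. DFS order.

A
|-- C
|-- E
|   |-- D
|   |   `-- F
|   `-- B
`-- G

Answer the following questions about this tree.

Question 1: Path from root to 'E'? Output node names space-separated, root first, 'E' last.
Answer: A E

Derivation:
Walk down from root: A -> E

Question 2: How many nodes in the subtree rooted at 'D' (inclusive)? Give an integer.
Answer: 2

Derivation:
Subtree rooted at D contains: D, F
Count = 2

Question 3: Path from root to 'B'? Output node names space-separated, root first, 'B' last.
Walk down from root: A -> E -> B

Answer: A E B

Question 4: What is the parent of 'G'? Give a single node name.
Scan adjacency: G appears as child of A

Answer: A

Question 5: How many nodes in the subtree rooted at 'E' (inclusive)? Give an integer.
Answer: 4

Derivation:
Subtree rooted at E contains: B, D, E, F
Count = 4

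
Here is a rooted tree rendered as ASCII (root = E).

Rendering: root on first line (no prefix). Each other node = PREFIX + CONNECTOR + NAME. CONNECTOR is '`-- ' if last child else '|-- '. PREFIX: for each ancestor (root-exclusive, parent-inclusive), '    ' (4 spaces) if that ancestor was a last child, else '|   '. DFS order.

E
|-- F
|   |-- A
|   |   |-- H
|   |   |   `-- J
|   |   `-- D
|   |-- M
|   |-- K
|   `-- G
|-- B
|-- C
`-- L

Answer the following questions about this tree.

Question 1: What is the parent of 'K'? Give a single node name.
Scan adjacency: K appears as child of F

Answer: F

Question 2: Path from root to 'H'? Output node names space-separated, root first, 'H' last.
Walk down from root: E -> F -> A -> H

Answer: E F A H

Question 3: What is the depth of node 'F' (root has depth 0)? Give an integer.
Answer: 1

Derivation:
Path from root to F: E -> F
Depth = number of edges = 1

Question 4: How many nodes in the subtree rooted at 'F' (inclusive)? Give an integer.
Answer: 8

Derivation:
Subtree rooted at F contains: A, D, F, G, H, J, K, M
Count = 8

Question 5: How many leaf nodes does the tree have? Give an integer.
Leaves (nodes with no children): B, C, D, G, J, K, L, M

Answer: 8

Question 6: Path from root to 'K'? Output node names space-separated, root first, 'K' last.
Answer: E F K

Derivation:
Walk down from root: E -> F -> K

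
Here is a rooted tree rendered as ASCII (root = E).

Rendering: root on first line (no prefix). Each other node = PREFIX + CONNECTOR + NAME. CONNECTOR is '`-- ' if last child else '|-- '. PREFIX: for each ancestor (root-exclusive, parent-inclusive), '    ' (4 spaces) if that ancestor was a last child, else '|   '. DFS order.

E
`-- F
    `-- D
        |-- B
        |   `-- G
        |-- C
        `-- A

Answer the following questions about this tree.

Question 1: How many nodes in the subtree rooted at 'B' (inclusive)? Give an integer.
Subtree rooted at B contains: B, G
Count = 2

Answer: 2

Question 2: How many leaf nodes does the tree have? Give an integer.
Answer: 3

Derivation:
Leaves (nodes with no children): A, C, G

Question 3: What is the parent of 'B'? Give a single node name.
Answer: D

Derivation:
Scan adjacency: B appears as child of D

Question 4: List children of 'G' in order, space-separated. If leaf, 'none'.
Answer: none

Derivation:
Node G's children (from adjacency): (leaf)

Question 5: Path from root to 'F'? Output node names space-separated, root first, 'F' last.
Walk down from root: E -> F

Answer: E F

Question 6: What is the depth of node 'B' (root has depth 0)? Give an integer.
Answer: 3

Derivation:
Path from root to B: E -> F -> D -> B
Depth = number of edges = 3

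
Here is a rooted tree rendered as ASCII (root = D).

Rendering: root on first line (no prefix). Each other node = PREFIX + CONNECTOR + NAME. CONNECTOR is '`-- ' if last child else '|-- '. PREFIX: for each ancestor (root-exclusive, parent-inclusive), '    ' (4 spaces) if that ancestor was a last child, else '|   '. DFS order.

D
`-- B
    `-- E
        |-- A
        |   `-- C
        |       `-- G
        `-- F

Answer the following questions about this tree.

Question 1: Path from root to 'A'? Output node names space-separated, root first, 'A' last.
Answer: D B E A

Derivation:
Walk down from root: D -> B -> E -> A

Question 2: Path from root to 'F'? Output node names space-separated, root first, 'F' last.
Walk down from root: D -> B -> E -> F

Answer: D B E F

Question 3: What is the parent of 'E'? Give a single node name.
Scan adjacency: E appears as child of B

Answer: B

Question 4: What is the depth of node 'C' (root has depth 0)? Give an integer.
Path from root to C: D -> B -> E -> A -> C
Depth = number of edges = 4

Answer: 4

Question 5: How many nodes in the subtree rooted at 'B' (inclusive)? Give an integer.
Subtree rooted at B contains: A, B, C, E, F, G
Count = 6

Answer: 6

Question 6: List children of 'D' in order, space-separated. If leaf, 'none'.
Answer: B

Derivation:
Node D's children (from adjacency): B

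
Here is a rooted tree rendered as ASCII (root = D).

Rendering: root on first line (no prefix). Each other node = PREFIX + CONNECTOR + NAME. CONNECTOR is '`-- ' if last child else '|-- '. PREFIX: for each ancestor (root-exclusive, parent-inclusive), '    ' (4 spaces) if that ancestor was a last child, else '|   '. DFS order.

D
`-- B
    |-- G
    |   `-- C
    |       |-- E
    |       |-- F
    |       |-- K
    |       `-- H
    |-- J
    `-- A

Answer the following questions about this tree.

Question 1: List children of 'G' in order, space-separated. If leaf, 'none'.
Answer: C

Derivation:
Node G's children (from adjacency): C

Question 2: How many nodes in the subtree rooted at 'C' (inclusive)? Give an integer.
Subtree rooted at C contains: C, E, F, H, K
Count = 5

Answer: 5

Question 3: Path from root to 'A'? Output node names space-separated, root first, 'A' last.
Answer: D B A

Derivation:
Walk down from root: D -> B -> A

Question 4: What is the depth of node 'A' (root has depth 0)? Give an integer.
Answer: 2

Derivation:
Path from root to A: D -> B -> A
Depth = number of edges = 2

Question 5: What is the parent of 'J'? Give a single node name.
Scan adjacency: J appears as child of B

Answer: B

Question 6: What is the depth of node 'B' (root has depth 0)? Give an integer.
Path from root to B: D -> B
Depth = number of edges = 1

Answer: 1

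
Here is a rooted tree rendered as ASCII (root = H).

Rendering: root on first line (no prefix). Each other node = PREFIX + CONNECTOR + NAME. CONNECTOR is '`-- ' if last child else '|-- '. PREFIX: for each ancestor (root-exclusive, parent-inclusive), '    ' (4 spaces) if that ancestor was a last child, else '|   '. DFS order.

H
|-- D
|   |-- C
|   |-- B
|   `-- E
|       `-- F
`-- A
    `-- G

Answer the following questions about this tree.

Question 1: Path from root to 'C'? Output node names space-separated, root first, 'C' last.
Answer: H D C

Derivation:
Walk down from root: H -> D -> C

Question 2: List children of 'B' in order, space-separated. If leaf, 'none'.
Node B's children (from adjacency): (leaf)

Answer: none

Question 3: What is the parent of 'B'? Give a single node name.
Scan adjacency: B appears as child of D

Answer: D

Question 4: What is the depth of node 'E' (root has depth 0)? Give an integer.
Path from root to E: H -> D -> E
Depth = number of edges = 2

Answer: 2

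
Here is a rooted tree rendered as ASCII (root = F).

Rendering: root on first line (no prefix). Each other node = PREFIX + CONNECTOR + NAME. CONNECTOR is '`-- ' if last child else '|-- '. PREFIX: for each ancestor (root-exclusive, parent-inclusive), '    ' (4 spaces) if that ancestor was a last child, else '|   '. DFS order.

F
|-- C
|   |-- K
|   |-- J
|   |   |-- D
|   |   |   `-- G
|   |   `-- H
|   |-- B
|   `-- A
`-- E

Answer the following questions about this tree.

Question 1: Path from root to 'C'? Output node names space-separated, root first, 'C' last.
Answer: F C

Derivation:
Walk down from root: F -> C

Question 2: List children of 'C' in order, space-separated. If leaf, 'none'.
Answer: K J B A

Derivation:
Node C's children (from adjacency): K, J, B, A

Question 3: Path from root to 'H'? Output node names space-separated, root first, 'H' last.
Walk down from root: F -> C -> J -> H

Answer: F C J H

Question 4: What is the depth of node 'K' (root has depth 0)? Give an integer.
Path from root to K: F -> C -> K
Depth = number of edges = 2

Answer: 2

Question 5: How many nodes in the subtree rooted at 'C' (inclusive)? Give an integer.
Subtree rooted at C contains: A, B, C, D, G, H, J, K
Count = 8

Answer: 8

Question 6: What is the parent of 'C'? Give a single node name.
Answer: F

Derivation:
Scan adjacency: C appears as child of F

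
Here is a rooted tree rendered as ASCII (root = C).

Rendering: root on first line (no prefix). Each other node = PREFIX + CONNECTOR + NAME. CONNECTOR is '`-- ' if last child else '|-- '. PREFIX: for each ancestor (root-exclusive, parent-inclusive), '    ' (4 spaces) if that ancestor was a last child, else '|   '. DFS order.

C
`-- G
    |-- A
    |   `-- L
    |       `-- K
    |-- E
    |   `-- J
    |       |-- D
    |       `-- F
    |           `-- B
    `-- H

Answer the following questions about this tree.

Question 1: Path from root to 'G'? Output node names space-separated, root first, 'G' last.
Walk down from root: C -> G

Answer: C G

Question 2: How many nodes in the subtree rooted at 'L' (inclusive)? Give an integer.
Answer: 2

Derivation:
Subtree rooted at L contains: K, L
Count = 2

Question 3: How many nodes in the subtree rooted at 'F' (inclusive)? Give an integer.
Subtree rooted at F contains: B, F
Count = 2

Answer: 2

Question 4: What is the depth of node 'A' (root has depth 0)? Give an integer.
Path from root to A: C -> G -> A
Depth = number of edges = 2

Answer: 2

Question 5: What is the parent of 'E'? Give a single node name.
Answer: G

Derivation:
Scan adjacency: E appears as child of G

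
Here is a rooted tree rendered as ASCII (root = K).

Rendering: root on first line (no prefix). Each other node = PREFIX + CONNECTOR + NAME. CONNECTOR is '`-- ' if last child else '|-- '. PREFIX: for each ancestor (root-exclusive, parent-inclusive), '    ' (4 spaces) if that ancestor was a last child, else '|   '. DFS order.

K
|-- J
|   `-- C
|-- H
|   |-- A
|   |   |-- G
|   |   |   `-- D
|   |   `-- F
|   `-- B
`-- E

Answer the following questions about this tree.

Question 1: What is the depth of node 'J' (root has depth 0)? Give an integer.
Path from root to J: K -> J
Depth = number of edges = 1

Answer: 1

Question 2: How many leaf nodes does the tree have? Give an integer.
Answer: 5

Derivation:
Leaves (nodes with no children): B, C, D, E, F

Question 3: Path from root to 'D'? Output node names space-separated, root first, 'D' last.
Answer: K H A G D

Derivation:
Walk down from root: K -> H -> A -> G -> D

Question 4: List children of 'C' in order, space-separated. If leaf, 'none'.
Answer: none

Derivation:
Node C's children (from adjacency): (leaf)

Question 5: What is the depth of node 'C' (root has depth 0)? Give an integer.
Path from root to C: K -> J -> C
Depth = number of edges = 2

Answer: 2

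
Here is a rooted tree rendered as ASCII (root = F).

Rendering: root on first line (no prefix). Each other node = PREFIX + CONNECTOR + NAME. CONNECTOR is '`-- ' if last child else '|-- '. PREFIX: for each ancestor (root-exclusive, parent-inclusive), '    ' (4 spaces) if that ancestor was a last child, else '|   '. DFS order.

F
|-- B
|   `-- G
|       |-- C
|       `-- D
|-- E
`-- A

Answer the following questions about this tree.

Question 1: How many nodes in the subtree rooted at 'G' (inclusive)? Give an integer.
Subtree rooted at G contains: C, D, G
Count = 3

Answer: 3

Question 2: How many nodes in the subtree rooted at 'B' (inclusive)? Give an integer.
Subtree rooted at B contains: B, C, D, G
Count = 4

Answer: 4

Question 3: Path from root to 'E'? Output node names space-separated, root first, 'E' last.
Answer: F E

Derivation:
Walk down from root: F -> E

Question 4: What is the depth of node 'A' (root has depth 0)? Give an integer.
Path from root to A: F -> A
Depth = number of edges = 1

Answer: 1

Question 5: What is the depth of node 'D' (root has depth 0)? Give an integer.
Path from root to D: F -> B -> G -> D
Depth = number of edges = 3

Answer: 3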